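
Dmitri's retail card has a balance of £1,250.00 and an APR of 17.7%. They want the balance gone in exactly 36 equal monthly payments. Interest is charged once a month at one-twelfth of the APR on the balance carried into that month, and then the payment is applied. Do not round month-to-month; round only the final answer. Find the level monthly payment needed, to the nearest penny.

Monthly rate r = 17.7%/12 = 1.475% = 0.01475.
Level-payment amortization: P = B₀·r / (1 − (1+r)^(−n)) = 1250.00·0.01475 / (1 − 1.01475^(−36)).
Denominator 1 − (1+r)^(−36) = 0.409698563.
P = 18.4375 / 0.409698563 ≈ 45.00.

£45.00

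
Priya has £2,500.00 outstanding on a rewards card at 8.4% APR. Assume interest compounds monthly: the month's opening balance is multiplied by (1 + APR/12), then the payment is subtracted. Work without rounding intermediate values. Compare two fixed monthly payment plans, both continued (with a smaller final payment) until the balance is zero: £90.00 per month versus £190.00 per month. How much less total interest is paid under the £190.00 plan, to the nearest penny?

Monthly rate r = 8.4%/12 = 0.7% = 0.007.
At £90.00/mo: n = ⌈−ln(1 − rB₀/P)/ln(1+r)⌉ = 31 payments (last £89.73); total interest = total paid − £2,500.00 = £289.73.
At £190.00/mo: 14 payments (last £161.98); total interest £131.98.
Interest saved = £289.73 − £131.98 = £157.75.

£157.75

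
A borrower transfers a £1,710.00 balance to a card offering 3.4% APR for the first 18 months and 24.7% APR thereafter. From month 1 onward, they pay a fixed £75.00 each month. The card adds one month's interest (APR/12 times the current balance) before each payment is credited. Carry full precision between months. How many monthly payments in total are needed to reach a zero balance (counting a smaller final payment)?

Promo months 1–18 at r₀ = 3.4%/12 = 0.00283333; months 19+ at r₁ = 24.7%/12 = 0.0205833.
After month 18: iterate B ← B·(1+r₀) − £75.00 for 18 months → £416.33.
Then at r₁ with £75.00/mo: n₂ = −ln(1 − r₁·B/P)/ln(1+r₁) ≈ 5.96 → 6 more payments.

24 payments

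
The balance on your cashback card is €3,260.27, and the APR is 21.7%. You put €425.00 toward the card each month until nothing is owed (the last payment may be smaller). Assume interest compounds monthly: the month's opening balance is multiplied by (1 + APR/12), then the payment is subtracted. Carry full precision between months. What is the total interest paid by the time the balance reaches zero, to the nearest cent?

Monthly rate r = 21.7%/12 = 1.80833% = 0.0180833.
Payoff takes n = ⌈−ln(1 − rB₀/P)/ln(1+r)⌉ = ⌈8.333⌉ = 9 payments; the last is €142.25.
Total paid = 8·€425.00 + €142.25 = €3,542.25.
Total interest = total paid − principal = €3,542.25 − €3,260.27 = €281.98.

€281.98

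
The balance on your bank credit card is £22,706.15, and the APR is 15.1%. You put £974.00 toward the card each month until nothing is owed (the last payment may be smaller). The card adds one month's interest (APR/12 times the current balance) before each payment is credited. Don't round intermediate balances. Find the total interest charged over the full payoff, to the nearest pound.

£4,339

Monthly rate r = 15.1%/12 = 1.25833% = 0.0125833.
Payoff takes n = ⌈−ln(1 − rB₀/P)/ln(1+r)⌉ = ⌈27.766⌉ = 28 payments; the last is £747.59.
Total paid = 27·£974.00 + £747.59 = £27,045.59.
Total interest = total paid − principal = £27,045.59 − £22,706.15 = £4,339.44.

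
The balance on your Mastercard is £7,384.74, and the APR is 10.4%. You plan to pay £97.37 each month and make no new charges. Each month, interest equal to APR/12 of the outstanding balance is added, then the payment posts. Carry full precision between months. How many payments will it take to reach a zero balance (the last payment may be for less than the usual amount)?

Monthly rate r = 10.4%/12 = 0.866667% = 0.00866667.
Recurrence: B ← B·(1+r) − £97.37.
Month 1: interest £64.00; balance after payment £7,351.37.
Month 2: interest £63.71; balance after payment £7,317.71.
Closed form: n = −ln(1 − rB₀/P)/ln(1+r) = −ln(0.3427)/ln(1.00867) ≈ 124.099, so the balance reaches zero during payment 125.

125 months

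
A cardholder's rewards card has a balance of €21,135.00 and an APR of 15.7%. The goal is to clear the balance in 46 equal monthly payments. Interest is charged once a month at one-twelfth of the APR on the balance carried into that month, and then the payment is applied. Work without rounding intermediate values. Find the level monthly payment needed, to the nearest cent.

€614.41

Monthly rate r = 15.7%/12 = 1.30833% = 0.0130833.
Level-payment amortization: P = B₀·r / (1 − (1+r)^(−n)) = 21135.00·0.0130833 / (1 − 1.01308^(−46)).
Denominator 1 − (1+r)^(−46) = 0.450051338.
P = 276.516 / 0.450051338 ≈ 614.41.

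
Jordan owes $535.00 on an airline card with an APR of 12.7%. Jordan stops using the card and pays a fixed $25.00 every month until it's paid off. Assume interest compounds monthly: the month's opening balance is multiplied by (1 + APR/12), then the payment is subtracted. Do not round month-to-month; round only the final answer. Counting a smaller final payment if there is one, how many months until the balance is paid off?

25 payments

Monthly rate r = 12.7%/12 = 1.05833% = 0.0105833.
Recurrence: B ← B·(1+r) − $25.00.
Month 1: interest $5.66; balance after payment $515.66.
Month 2: interest $5.46; balance after payment $496.12.
Closed form: n = −ln(1 − rB₀/P)/ln(1+r) = −ln(0.77352)/ln(1.01058) ≈ 24.394, so the balance reaches zero during payment 25.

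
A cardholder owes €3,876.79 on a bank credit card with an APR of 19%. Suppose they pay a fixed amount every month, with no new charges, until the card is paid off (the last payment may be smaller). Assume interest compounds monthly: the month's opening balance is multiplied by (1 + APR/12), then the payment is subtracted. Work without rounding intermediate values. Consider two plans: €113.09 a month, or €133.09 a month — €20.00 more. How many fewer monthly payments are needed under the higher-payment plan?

Monthly rate r = 19%/12 = 1.58333% = 0.0158333.
At €113.09/mo: n = ⌈−ln(1 − rB₀/P)/ln(1+r)⌉ = 50 payments (last €92.47); total interest = total paid − €3,876.79 = €1,757.09.
At €133.09/mo: 40 payments (last €49.11); total interest €1,362.83.
Payments saved = 50 − 40 = 10.

10 fewer payments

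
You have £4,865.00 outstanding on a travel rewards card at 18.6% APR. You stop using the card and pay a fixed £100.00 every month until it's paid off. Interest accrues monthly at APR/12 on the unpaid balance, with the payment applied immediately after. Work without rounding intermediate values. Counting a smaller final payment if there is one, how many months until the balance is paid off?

Monthly rate r = 18.6%/12 = 1.55% = 0.0155.
Recurrence: B ← B·(1+r) − £100.00.
Month 1: interest £75.41; balance after payment £4,840.41.
Month 2: interest £75.03; balance after payment £4,815.43.
Closed form: n = −ln(1 − rB₀/P)/ln(1+r) = −ln(0.24592)/ln(1.0155) ≈ 91.198, so the balance reaches zero during payment 92.

92 payments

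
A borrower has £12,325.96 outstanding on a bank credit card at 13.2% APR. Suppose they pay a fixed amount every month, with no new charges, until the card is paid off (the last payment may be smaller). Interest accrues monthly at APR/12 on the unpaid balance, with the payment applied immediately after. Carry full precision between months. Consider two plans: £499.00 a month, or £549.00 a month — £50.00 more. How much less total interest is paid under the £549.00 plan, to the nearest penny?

£227.58

Monthly rate r = 13.2%/12 = 1.1% = 0.011.
At £499.00/mo: n = ⌈−ln(1 − rB₀/P)/ln(1+r)⌉ = 29 payments (last £490.11); total interest = total paid − £12,325.96 = £2,136.15.
At £549.00/mo: 26 payments (last £509.53); total interest £1,908.57.
Interest saved = £2,136.15 − £1,908.57 = £227.58.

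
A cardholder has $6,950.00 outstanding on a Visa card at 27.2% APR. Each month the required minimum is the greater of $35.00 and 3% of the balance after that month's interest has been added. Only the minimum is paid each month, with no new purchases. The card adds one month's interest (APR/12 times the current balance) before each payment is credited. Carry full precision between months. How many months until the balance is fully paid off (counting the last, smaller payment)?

Monthly rate r = 27.2%/12 = 2.26667% = 0.0226667.
While 3% of the post-interest balance exceeds $35.00, each month B ← (B·(1+r))·(1 − 0.03), i.e. B shrinks by the factor (1+r)·0.97 = 0.99199.
This holds for months 1–225. Entering month 226 the balance is $1,137.10; 3% of the post-interest balance is now below $35.00, so the flat $35.00 minimum applies from here.
From month 226 a fixed $35.00 at rate r clears $1,137.10 in 60 more payments. Total: 225 + 60 = 285 months.

285 months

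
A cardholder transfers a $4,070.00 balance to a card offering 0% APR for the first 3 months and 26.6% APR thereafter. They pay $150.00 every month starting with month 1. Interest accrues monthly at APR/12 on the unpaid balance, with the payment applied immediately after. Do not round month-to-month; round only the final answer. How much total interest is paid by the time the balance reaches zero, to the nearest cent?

$1,618.23

Promo months 1–3 at r₀ = 0%/12 = 0; months 4+ at r₁ = 26.6%/12 = 0.0221667.
After month 3 (no interest yet): B = $4,070.00 − 3·$150.00 = $3,620.00.
Then at r₁ with $150.00/mo: n₂ = −ln(1 − r₁·B/P)/ln(1+r₁) ≈ 34.92 → 35 more payments.
Total paid = 37·$150.00 + $138.23 = $5,688.23; interest = $5,688.23 − $4,070.00 = $1,618.23.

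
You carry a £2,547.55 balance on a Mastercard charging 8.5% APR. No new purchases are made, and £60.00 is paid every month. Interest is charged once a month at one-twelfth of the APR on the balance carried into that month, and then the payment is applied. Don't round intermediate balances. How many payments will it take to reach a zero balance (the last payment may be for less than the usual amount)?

51 months

Monthly rate r = 8.5%/12 = 0.708333% = 0.00708333.
Recurrence: B ← B·(1+r) − £60.00.
Month 1: interest £18.05; balance after payment £2,505.60.
Month 2: interest £17.75; balance after payment £2,463.34.
Closed form: n = −ln(1 − rB₀/P)/ln(1+r) = −ln(0.69925)/ln(1.00708) ≈ 50.685, so the balance reaches zero during payment 51.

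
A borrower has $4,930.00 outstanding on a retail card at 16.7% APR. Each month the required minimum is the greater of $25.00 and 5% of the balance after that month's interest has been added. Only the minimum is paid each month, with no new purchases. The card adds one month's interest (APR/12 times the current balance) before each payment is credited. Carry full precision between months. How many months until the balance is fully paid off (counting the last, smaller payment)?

85 months

Monthly rate r = 16.7%/12 = 1.39167% = 0.0139167.
While 5% of the post-interest balance exceeds $25.00, each month B ← (B·(1+r))·(1 − 0.05), i.e. B shrinks by the factor (1+r)·0.95 = 0.96322.
This holds for months 1–62. Entering month 63 the balance is $482.89; 5% of the post-interest balance is now below $25.00, so the flat $25.00 minimum applies from here.
From month 63 a fixed $25.00 at rate r clears $482.89 in 23 more payments. Total: 62 + 23 = 85 months.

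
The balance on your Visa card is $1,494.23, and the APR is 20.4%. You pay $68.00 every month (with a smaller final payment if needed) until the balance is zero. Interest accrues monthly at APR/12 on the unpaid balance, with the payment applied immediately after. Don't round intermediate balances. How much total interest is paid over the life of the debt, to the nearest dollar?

Monthly rate r = 20.4%/12 = 1.7% = 0.017.
Payoff takes n = ⌈−ln(1 − rB₀/P)/ln(1+r)⌉ = ⌈27.745⌉ = 28 payments; the last is $50.76.
Total paid = 27·$68.00 + $50.76 = $1,886.76.
Total interest = total paid − principal = $1,886.76 − $1,494.23 = $392.53.

$393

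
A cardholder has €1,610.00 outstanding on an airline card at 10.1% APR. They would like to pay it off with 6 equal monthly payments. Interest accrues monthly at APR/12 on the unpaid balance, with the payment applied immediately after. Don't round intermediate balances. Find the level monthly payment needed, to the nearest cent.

Monthly rate r = 10.1%/12 = 0.841667% = 0.00841667.
Level-payment amortization: P = B₀·r / (1 − (1+r)^(−n)) = 1610.00·0.00841667 / (1 − 1.00842^(−6)).
Denominator 1 − (1+r)^(−6) = 0.0490451217.
P = 13.5508 / 0.0490451217 ≈ 276.29.

€276.29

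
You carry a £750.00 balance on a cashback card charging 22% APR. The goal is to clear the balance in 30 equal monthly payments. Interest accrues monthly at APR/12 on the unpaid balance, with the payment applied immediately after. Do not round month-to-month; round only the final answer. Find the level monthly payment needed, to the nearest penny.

Monthly rate r = 22%/12 = 1.83333% = 0.0183333.
Level-payment amortization: P = B₀·r / (1 − (1+r)^(−n)) = 750.00·0.0183333 / (1 − 1.01833^(−30)).
Denominator 1 − (1+r)^(−30) = 0.420169302.
P = 13.75 / 0.420169302 ≈ 32.72.

£32.72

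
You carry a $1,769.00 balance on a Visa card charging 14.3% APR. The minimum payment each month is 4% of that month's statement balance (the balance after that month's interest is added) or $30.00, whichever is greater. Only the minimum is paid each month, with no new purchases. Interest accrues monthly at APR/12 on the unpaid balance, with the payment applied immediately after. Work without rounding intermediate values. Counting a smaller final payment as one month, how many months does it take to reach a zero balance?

Monthly rate r = 14.3%/12 = 1.19167% = 0.0119167.
While 4% of the post-interest balance exceeds $30.00, each month B ← (B·(1+r))·(1 − 0.04), i.e. B shrinks by the factor (1+r)·0.96 = 0.97144.
This holds for months 1–31. Entering month 32 the balance is $720.48; 4% of the post-interest balance is now below $30.00, so the flat $30.00 minimum applies from here.
From month 32 a fixed $30.00 at rate r clears $720.48 in 29 more payments. Total: 31 + 29 = 60 months.

60 months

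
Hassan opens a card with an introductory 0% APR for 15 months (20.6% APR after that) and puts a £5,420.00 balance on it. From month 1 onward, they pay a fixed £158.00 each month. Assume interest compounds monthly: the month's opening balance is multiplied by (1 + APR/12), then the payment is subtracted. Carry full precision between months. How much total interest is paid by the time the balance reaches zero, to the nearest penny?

Promo months 1–15 at r₀ = 0%/12 = 0; months 16+ at r₁ = 20.6%/12 = 0.0171667.
After month 15 (no interest yet): B = £5,420.00 − 15·£158.00 = £3,050.00.
Then at r₁ with £158.00/mo: n₂ = −ln(1 − r₁·B/P)/ln(1+r₁) ≈ 23.65 → 24 more payments.
Total paid = 38·£158.00 + £102.97 = £6,106.97; interest = £6,106.97 − £5,420.00 = £686.97.

£686.97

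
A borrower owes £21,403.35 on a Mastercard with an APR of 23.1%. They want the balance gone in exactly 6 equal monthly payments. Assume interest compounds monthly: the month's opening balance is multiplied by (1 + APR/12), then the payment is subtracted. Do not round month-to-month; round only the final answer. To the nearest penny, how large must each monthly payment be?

Monthly rate r = 23.1%/12 = 1.925% = 0.01925.
Level-payment amortization: P = B₀·r / (1 − (1+r)^(−n)) = 21403.35·0.01925 / (1 − 1.01925^(−6)).
Denominator 1 − (1+r)^(−6) = 0.108100995.
P = 412.014 / 0.108100995 ≈ 3811.38.

£3,811.38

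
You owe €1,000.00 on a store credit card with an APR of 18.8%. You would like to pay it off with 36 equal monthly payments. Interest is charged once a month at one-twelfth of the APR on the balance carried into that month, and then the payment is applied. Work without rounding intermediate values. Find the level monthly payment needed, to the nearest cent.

€36.55

Monthly rate r = 18.8%/12 = 1.56667% = 0.0156667.
Level-payment amortization: P = B₀·r / (1 − (1+r)^(−n)) = 1000.00·0.0156667 / (1 − 1.01567^(−36)).
Denominator 1 − (1+r)^(−36) = 0.428578183.
P = 15.6667 / 0.428578183 ≈ 36.55.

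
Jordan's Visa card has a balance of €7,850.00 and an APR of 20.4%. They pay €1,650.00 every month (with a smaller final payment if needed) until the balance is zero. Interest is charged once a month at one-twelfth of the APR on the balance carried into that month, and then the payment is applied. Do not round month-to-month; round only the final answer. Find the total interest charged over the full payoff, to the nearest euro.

€405

Monthly rate r = 20.4%/12 = 1.7% = 0.017.
Payoff takes n = ⌈−ln(1 − rB₀/P)/ln(1+r)⌉ = ⌈5.003⌉ = 6 payments; the last is €5.10.
Total paid = 5·€1,650.00 + €5.10 = €8,255.10.
Total interest = total paid − principal = €8,255.10 − €7,850.00 = €405.10.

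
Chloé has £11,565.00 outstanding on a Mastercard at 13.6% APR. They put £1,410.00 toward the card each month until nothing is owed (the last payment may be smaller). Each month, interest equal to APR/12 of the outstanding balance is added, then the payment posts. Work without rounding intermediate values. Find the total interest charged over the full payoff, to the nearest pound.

£644

Monthly rate r = 13.6%/12 = 1.13333% = 0.0113333.
Payoff takes n = ⌈−ln(1 − rB₀/P)/ln(1+r)⌉ = ⌈8.657⌉ = 9 payments; the last is £928.79.
Total paid = 8·£1,410.00 + £928.79 = £12,208.79.
Total interest = total paid − principal = £12,208.79 − £11,565.00 = £643.79.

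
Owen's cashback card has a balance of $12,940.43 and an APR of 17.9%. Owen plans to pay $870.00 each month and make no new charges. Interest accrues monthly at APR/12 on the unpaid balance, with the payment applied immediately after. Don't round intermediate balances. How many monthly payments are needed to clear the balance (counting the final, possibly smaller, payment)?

Monthly rate r = 17.9%/12 = 1.49167% = 0.0149167.
Recurrence: B ← B·(1+r) − $870.00.
Month 1: interest $193.03; balance after payment $12,263.46.
Month 2: interest $182.93; balance after payment $11,576.39.
Closed form: n = −ln(1 − rB₀/P)/ln(1+r) = −ln(0.77813)/ln(1.01492) ≈ 16.943, so the balance reaches zero during payment 17.

17 payments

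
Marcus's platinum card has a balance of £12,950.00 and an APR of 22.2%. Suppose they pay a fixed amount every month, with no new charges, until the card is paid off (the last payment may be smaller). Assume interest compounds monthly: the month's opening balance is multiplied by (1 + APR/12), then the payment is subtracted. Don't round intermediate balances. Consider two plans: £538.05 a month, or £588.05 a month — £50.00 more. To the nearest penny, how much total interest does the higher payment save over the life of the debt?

Monthly rate r = 22.2%/12 = 1.85% = 0.0185.
At £538.05/mo: n = ⌈−ln(1 − rB₀/P)/ln(1+r)⌉ = 33 payments (last £79.12); total interest = total paid − £12,950.00 = £4,346.72.
At £588.05/mo: 29 payments (last £321.45); total interest £3,836.85.
Interest saved = £4,346.72 − £3,836.85 = £509.87.

£509.87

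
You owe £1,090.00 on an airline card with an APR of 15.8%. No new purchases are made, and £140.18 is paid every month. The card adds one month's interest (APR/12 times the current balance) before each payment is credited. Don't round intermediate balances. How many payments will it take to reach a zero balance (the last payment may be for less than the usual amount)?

9 months

Monthly rate r = 15.8%/12 = 1.31667% = 0.0131667.
Recurrence: B ← B·(1+r) − £140.18.
Month 1: interest £14.35; balance after payment £964.17.
Month 2: interest £12.69; balance after payment £836.69.
Closed form: n = −ln(1 − rB₀/P)/ln(1+r) = −ln(0.89762)/ln(1.01317) ≈ 8.257, so the balance reaches zero during payment 9.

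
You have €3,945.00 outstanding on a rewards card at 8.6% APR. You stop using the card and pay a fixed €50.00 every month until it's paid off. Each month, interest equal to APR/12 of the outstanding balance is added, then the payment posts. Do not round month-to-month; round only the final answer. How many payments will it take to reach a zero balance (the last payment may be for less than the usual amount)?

117 months

Monthly rate r = 8.6%/12 = 0.716667% = 0.00716667.
Recurrence: B ← B·(1+r) − €50.00.
Month 1: interest €28.27; balance after payment €3,923.27.
Month 2: interest €28.12; balance after payment €3,901.39.
Closed form: n = −ln(1 − rB₀/P)/ln(1+r) = −ln(0.43455)/ln(1.00717) ≈ 116.711, so the balance reaches zero during payment 117.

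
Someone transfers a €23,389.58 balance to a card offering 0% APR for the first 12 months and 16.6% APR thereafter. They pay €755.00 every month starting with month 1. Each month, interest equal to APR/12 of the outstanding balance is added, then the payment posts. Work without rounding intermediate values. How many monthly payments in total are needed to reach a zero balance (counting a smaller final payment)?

Promo months 1–12 at r₀ = 0%/12 = 0; months 13+ at r₁ = 16.6%/12 = 0.0138333.
After month 12 (no interest yet): B = €23,389.58 − 12·€755.00 = €14,329.58.
Then at r₁ with €755.00/mo: n₂ = −ln(1 − r₁·B/P)/ln(1+r₁) ≈ 22.17 → 23 more payments.

35 months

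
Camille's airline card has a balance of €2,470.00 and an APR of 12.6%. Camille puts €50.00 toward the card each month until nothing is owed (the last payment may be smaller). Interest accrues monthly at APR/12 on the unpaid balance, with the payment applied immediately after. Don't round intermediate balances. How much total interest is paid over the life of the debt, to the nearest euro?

€1,030

Monthly rate r = 12.6%/12 = 1.05% = 0.0105.
Payoff takes n = ⌈−ln(1 − rB₀/P)/ln(1+r)⌉ = ⌈70.009⌉ = 71 payments; the last is €0.46.
Total paid = 70·€50.00 + €0.46 = €3,500.46.
Total interest = total paid − principal = €3,500.46 − €2,470.00 = €1,030.46.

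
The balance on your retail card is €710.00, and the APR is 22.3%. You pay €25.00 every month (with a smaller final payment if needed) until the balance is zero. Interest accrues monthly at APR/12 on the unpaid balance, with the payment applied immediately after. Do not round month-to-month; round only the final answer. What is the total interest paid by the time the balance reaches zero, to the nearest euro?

€309

Monthly rate r = 22.3%/12 = 1.85833% = 0.0185833.
Payoff takes n = ⌈−ln(1 − rB₀/P)/ln(1+r)⌉ = ⌈40.748⌉ = 41 payments; the last is €18.74.
Total paid = 40·€25.00 + €18.74 = €1,018.74.
Total interest = total paid − principal = €1,018.74 − €710.00 = €308.74.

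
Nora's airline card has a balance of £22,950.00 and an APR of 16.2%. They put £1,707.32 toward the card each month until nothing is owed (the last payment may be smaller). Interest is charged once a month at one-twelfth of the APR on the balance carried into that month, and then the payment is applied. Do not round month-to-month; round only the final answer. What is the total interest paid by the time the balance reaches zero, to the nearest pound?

£2,546

Monthly rate r = 16.2%/12 = 1.35% = 0.0135.
Payoff takes n = ⌈−ln(1 − rB₀/P)/ln(1+r)⌉ = ⌈14.933⌉ = 15 payments; the last is £1,593.22.
Total paid = 14·£1,707.32 + £1,593.22 = £25,495.70.
Total interest = total paid − principal = £25,495.70 − £22,950.00 = £2,545.70.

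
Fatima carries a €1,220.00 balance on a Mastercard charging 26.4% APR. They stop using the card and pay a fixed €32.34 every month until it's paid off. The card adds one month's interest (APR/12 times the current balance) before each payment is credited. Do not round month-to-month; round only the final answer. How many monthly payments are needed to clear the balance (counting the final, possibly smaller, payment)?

82 months

Monthly rate r = 26.4%/12 = 2.2% = 0.022.
Recurrence: B ← B·(1+r) − €32.34.
Month 1: interest €26.84; balance after payment €1,214.50.
Month 2: interest €26.72; balance after payment €1,208.88.
Closed form: n = −ln(1 − rB₀/P)/ln(1+r) = −ln(0.17007)/ln(1.022) ≈ 81.408, so the balance reaches zero during payment 82.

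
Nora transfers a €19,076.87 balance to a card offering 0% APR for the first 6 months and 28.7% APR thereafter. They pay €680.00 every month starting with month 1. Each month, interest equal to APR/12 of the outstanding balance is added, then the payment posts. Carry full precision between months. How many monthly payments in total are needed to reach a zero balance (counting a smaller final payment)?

Promo months 1–6 at r₀ = 0%/12 = 0; months 7+ at r₁ = 28.7%/12 = 0.0239167.
After month 6 (no interest yet): B = €19,076.87 − 6·€680.00 = €14,996.87.
Then at r₁ with €680.00/mo: n₂ = −ln(1 − r₁·B/P)/ln(1+r₁) ≈ 31.72 → 32 more payments.

38 months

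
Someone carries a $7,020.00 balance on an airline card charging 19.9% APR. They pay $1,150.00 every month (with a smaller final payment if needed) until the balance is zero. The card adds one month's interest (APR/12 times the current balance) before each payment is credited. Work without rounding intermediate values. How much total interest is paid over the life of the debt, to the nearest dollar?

Monthly rate r = 19.9%/12 = 1.65833% = 0.0165833.
Payoff takes n = ⌈−ln(1 − rB₀/P)/ln(1+r)⌉ = ⌈6.489⌉ = 7 payments; the last is $564.84.
Total paid = 6·$1,150.00 + $564.84 = $7,464.84.
Total interest = total paid − principal = $7,464.84 − $7,020.00 = $444.84.

$445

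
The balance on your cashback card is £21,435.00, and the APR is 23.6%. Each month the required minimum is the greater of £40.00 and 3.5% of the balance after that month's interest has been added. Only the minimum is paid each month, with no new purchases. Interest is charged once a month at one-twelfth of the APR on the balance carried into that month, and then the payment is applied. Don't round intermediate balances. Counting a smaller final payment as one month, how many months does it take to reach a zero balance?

Monthly rate r = 23.6%/12 = 1.96667% = 0.0196667.
While 3.5% of the post-interest balance exceeds £40.00, each month B ← (B·(1+r))·(1 − 0.035), i.e. B shrinks by the factor (1+r)·0.965 = 0.98398.
This holds for months 1–183. Entering month 184 the balance is £1,115.52; 3.5% of the post-interest balance is now below £40.00, so the flat £40.00 minimum applies from here.
From month 184 a fixed £40.00 at rate r clears £1,115.52 in 41 more payments. Total: 183 + 41 = 224 months.

224 months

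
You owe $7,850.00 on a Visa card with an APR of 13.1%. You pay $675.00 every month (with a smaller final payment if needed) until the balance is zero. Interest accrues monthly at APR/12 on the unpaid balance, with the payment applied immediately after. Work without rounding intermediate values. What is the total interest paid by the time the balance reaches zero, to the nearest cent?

$591.61

Monthly rate r = 13.1%/12 = 1.09167% = 0.0109167.
Payoff takes n = ⌈−ln(1 − rB₀/P)/ln(1+r)⌉ = ⌈12.505⌉ = 13 payments; the last is $341.61.
Total paid = 12·$675.00 + $341.61 = $8,441.61.
Total interest = total paid − principal = $8,441.61 − $7,850.00 = $591.61.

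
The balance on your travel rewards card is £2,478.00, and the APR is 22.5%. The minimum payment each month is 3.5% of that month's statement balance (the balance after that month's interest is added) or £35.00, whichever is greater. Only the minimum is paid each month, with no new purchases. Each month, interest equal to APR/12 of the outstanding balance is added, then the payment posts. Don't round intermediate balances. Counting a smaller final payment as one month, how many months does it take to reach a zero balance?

Monthly rate r = 22.5%/12 = 1.875% = 0.01875.
While 3.5% of the post-interest balance exceeds £35.00, each month B ← (B·(1+r))·(1 − 0.035), i.e. B shrinks by the factor (1+r)·0.965 = 0.98309.
This holds for months 1–55. Entering month 56 the balance is £970.11; 3.5% of the post-interest balance is now below £35.00, so the flat £35.00 minimum applies from here.
From month 56 a fixed £35.00 at rate r clears £970.11 in 40 more payments. Total: 55 + 40 = 95 months.

95 months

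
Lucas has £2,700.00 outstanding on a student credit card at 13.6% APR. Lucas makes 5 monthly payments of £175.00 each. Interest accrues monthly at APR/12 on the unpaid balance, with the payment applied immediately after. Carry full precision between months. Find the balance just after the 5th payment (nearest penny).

£1,961.45

Monthly rate r = 13.6%/12 = 1.13333% = 0.0113333.
Each month: B ← B·(1+r) − £175.00.
Month 1: interest £30.60; balance after payment £2,555.60.
Month 2: interest £28.96; balance after payment £2,409.56.
Month 3: interest £27.31; balance after payment £2,261.87.
Month 4: interest £25.63; balance after payment £2,112.51.
Month 5: interest £23.94; balance after payment £1,961.45.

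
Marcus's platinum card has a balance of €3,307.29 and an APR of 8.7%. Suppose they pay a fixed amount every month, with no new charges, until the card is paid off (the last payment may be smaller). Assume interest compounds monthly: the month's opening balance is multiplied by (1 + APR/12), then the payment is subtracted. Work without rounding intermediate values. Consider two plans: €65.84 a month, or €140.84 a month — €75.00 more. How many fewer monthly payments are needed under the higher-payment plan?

37 fewer payments

Monthly rate r = 8.7%/12 = 0.725% = 0.00725.
At €65.84/mo: n = ⌈−ln(1 − rB₀/P)/ln(1+r)⌉ = 63 payments (last €45.32); total interest = total paid − €3,307.29 = €820.11.
At €140.84/mo: 26 payments (last €117.70); total interest €331.41.
Payments saved = 63 − 26 = 37.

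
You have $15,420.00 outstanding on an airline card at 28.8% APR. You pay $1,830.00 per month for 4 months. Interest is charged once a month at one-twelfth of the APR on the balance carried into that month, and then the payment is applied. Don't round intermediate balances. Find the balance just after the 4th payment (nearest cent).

$9,366.71

Monthly rate r = 28.8%/12 = 2.4% = 0.024.
Each month: B ← B·(1+r) − $1,830.00.
Month 1: interest $370.08; balance after payment $13,960.08.
Month 2: interest $335.04; balance after payment $12,465.12.
Month 3: interest $299.16; balance after payment $10,934.28.
Month 4: interest $262.42; balance after payment $9,366.71.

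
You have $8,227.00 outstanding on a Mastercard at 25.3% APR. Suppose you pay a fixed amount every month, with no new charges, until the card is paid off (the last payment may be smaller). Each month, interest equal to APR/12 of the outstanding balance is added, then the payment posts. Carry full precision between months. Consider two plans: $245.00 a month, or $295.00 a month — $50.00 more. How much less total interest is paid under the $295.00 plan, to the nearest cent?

$1,916.50

Monthly rate r = 25.3%/12 = 2.10833% = 0.0210833.
At $245.00/mo: n = ⌈−ln(1 − rB₀/P)/ln(1+r)⌉ = 59 payments (last $243.98); total interest = total paid − $8,227.00 = $6,226.98.
At $295.00/mo: 43 payments (last $147.48); total interest $4,310.48.
Interest saved = $6,226.98 − $4,310.48 = $1,916.50.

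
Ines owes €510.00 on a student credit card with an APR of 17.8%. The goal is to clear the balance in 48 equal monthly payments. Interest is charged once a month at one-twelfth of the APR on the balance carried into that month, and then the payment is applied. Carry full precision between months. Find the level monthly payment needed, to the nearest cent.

Monthly rate r = 17.8%/12 = 1.48333% = 0.0148333.
Level-payment amortization: P = B₀·r / (1 − (1+r)^(−n)) = 510.00·0.0148333 / (1 − 1.01483^(−48)).
Denominator 1 − (1+r)^(−48) = 0.506765707.
P = 7.565 / 0.506765707 ≈ 14.93.

€14.93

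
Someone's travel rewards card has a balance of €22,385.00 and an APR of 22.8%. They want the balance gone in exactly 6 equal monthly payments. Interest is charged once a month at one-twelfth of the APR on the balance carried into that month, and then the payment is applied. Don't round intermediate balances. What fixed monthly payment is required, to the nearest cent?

Monthly rate r = 22.8%/12 = 1.9% = 0.019.
Level-payment amortization: P = B₀·r / (1 − (1+r)^(−n)) = 22385.00·0.019 / (1 − 1.019^(−6)).
Denominator 1 − (1+r)^(−6) = 0.106787286.
P = 425.315 / 0.106787286 ≈ 3982.82.

€3,982.82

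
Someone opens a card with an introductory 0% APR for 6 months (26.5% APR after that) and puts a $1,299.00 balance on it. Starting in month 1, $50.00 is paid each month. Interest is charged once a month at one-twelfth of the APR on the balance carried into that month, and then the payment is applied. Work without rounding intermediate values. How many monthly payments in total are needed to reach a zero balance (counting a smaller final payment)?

Promo months 1–6 at r₀ = 0%/12 = 0; months 7+ at r₁ = 26.5%/12 = 0.0220833.
After month 6 (no interest yet): B = $1,299.00 − 6·$50.00 = $999.00.
Then at r₁ with $50.00/mo: n₂ = −ln(1 − r₁·B/P)/ln(1+r₁) ≈ 26.65 → 27 more payments.

33 months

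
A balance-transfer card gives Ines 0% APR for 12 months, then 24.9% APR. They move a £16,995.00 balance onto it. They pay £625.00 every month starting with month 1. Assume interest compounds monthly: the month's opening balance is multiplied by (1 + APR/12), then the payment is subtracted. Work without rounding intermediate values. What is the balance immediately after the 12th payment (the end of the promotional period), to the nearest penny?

Promo months 1–12 at r₀ = 0%/12 = 0; months 13+ at r₁ = 24.9%/12 = 0.02075.
After month 12 (no interest yet): B = £16,995.00 − 12·£625.00 = £9,495.00.

£9,495.00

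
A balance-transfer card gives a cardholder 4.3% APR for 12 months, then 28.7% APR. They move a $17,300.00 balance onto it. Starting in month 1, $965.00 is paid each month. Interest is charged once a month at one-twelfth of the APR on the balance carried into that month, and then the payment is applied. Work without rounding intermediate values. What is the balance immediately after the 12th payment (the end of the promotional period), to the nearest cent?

Promo months 1–12 at r₀ = 4.3%/12 = 0.00358333; months 13+ at r₁ = 28.7%/12 = 0.0239167.
After month 12: iterate B ← B·(1+r₀) − $965.00 for 12 months → $6,247.77.

$6,247.77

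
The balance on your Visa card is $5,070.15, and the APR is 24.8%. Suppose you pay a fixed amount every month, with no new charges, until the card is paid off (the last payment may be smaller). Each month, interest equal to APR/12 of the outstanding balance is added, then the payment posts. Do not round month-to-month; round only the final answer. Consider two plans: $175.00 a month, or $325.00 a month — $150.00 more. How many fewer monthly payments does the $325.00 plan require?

Monthly rate r = 24.8%/12 = 2.06667% = 0.0206667.
At $175.00/mo: n = ⌈−ln(1 − rB₀/P)/ln(1+r)⌉ = 45 payments (last $112.76); total interest = total paid − $5,070.15 = $2,742.61.
At $325.00/mo: 20 payments (last $8.79); total interest $1,113.64.
Payments saved = 45 − 20 = 25.

25 fewer payments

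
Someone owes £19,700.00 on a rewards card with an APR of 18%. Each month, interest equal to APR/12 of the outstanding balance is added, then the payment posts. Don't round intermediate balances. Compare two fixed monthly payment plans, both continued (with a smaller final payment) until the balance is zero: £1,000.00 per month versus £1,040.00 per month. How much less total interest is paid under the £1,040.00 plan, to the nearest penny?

£176.80

Monthly rate r = 18%/12 = 1.5% = 0.015.
At £1,000.00/mo: n = ⌈−ln(1 − rB₀/P)/ln(1+r)⌉ = 24 payments (last £527.68); total interest = total paid − £19,700.00 = £3,827.68.
At £1,040.00/mo: 23 payments (last £470.88); total interest £3,650.88.
Interest saved = £3,827.68 − £3,650.88 = £176.80.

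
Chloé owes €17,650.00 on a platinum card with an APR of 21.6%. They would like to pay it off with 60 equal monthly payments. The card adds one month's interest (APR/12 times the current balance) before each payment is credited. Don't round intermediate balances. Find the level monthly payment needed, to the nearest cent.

Monthly rate r = 21.6%/12 = 1.8% = 0.018.
Level-payment amortization: P = B₀·r / (1 − (1+r)^(−n)) = 17650.00·0.018 / (1 − 1.018^(−60)).
Denominator 1 − (1+r)^(−60) = 0.657126974.
P = 317.7 / 0.657126974 ≈ 483.47.

€483.47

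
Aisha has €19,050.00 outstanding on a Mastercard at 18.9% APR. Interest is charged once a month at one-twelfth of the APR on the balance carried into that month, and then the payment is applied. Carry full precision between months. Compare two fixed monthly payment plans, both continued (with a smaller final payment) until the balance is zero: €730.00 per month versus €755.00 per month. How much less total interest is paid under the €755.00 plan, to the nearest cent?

Monthly rate r = 18.9%/12 = 1.575% = 0.01575.
At €730.00/mo: n = ⌈−ln(1 − rB₀/P)/ln(1+r)⌉ = 34 payments (last €638.13); total interest = total paid − €19,050.00 = €5,678.13.
At €755.00/mo: 33 payments (last €312.11); total interest €5,422.11.
Interest saved = €5,678.13 − €5,422.11 = €256.02.

€256.02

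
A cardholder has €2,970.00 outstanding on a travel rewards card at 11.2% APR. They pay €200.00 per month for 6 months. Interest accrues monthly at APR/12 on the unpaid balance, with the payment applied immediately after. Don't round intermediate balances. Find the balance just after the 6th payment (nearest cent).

€1,911.90

Monthly rate r = 11.2%/12 = 0.933333% = 0.00933333.
Each month: B ← B·(1+r) − €200.00.
Month 1: interest €27.72; balance after payment €2,797.72.
Month 2: interest €26.11; balance after payment €2,623.83.
Month 3: interest €24.49; balance after payment €2,448.32.
Month 4: interest €22.85; balance after payment €2,271.17.
Month 5: interest €21.20; balance after payment €2,092.37.
Month 6: interest €19.53; balance after payment €1,911.90.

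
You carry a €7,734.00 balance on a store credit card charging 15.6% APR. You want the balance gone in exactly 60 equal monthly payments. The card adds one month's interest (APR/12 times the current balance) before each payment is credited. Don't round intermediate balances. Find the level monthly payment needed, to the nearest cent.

Monthly rate r = 15.6%/12 = 1.3% = 0.013.
Level-payment amortization: P = B₀·r / (1 − (1+r)^(−n)) = 7734.00·0.013 / (1 − 1.013^(−60)).
Denominator 1 − (1+r)^(−60) = 0.539284018.
P = 100.542 / 0.539284018 ≈ 186.44.

€186.44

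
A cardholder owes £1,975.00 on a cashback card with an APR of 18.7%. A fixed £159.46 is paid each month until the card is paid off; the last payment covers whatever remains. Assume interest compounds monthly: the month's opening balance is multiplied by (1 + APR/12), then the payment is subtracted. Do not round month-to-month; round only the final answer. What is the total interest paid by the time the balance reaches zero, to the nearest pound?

Monthly rate r = 18.7%/12 = 1.55833% = 0.0155833.
Payoff takes n = ⌈−ln(1 − rB₀/P)/ln(1+r)⌉ = ⌈13.868⌉ = 14 payments; the last is £138.54.
Total paid = 13·£159.46 + £138.54 = £2,211.52.
Total interest = total paid − principal = £2,211.52 − £1,975.00 = £236.52.

£237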